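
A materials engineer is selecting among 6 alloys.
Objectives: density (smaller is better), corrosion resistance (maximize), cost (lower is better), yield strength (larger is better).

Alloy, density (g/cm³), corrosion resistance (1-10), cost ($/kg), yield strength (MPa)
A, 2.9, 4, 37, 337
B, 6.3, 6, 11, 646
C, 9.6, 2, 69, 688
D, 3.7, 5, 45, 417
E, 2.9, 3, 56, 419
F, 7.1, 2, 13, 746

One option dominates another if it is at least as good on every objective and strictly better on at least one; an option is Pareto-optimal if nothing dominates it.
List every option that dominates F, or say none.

none

A: worse on cost (37 vs 13).
B: worse on yield strength (646 vs 746).
C: worse on density (9.6 vs 7.1).
D: worse on cost (45 vs 13).
E: worse on cost (56 vs 13).
No option dominates F.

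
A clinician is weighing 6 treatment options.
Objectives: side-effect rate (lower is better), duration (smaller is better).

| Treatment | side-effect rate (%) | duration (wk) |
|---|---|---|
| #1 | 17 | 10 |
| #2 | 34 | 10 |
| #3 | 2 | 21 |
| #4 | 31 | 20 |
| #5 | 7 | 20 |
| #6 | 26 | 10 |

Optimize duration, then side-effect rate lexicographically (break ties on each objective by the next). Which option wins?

First minimize duration: best is 10, kept {#1, #2, #6}.
Then minimize side-effect rate: best is 17, kept {#1}.

#1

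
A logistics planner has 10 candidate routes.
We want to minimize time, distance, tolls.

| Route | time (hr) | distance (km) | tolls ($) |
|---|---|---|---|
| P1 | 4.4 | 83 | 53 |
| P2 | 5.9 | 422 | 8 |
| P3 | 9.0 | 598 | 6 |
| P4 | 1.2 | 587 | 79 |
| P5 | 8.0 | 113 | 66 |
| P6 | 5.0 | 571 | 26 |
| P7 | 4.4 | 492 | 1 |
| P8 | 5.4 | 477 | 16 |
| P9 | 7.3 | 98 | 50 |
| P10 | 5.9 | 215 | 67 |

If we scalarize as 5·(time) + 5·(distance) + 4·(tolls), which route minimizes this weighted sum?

P1: 5·4.4 + 5·83 + 4·53 = 649.0
P2: 5·5.9 + 5·422 + 4·8 = 2171.5
P3: 5·9.0 + 5·598 + 4·6 = 3059.0
P4: 5·1.2 + 5·587 + 4·79 = 3257.0
P5: 5·8.0 + 5·113 + 4·66 = 869.0
P6: 5·5.0 + 5·571 + 4·26 = 2984.0
P7: 5·4.4 + 5·492 + 4·1 = 2486.0
P8: 5·5.4 + 5·477 + 4·16 = 2476.0
P9: 5·7.3 + 5·98 + 4·50 = 726.5
P10: 5·5.9 + 5·215 + 4·67 = 1372.5
Lowest: P1 at 649.0.

P1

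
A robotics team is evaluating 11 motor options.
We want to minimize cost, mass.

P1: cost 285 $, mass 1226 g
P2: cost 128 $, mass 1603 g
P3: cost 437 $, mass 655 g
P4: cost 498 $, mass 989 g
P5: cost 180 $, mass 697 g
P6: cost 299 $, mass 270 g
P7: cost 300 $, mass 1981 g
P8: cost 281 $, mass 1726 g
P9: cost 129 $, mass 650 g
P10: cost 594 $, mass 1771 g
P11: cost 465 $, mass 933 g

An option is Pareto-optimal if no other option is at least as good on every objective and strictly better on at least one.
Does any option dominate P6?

P1: worse on mass (1226 vs 270).
P2: worse on mass (1603 vs 270).
P3: worse on cost (437 vs 299).
P4: worse on cost (498 vs 299).
P5: worse on mass (697 vs 270).
P7: worse on cost (300 vs 299).
P8: worse on mass (1726 vs 270).
P9: worse on mass (650 vs 270).
P10: worse on cost (594 vs 299).
P11: worse on cost (465 vs 299).
No option is at least as good as P6 on every objective and strictly better on one.

No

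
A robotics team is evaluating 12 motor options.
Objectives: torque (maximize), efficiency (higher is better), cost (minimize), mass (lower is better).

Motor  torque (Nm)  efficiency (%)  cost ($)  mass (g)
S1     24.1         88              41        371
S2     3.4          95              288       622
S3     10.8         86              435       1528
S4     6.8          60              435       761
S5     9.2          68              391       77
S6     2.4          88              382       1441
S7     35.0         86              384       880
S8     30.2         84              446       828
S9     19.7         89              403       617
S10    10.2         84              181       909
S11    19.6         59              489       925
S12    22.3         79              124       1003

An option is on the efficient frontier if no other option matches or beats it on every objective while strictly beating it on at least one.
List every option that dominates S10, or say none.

S1: torque 24.1≥10.2, efficiency 88≥84, cost 41≤181, mass 371≤909 — dominates S10.
Others (S2, S3, S4, S5, S6, S7, S8, S9, S11, S12) are each worse than S10 on at least one objective.

S1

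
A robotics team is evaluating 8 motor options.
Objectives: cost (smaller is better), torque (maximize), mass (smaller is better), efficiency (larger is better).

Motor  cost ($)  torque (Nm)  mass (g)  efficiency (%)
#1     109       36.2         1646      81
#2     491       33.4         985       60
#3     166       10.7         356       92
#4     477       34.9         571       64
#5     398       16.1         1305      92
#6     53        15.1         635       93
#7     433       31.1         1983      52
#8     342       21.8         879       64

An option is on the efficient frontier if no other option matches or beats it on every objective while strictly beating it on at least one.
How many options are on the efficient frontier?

#1: not dominated (best torque).
#2: dominated by #4 (cost 477≤491, torque 34.9≥33.4, mass 571≤985, efficiency 64≥60).
#3: not dominated (best mass).
#4: not dominated.
#5: not dominated.
#6: not dominated (best cost).
#7: dominated by #1 (cost 109≤433, torque 36.2≥31.1, mass 1646≤1983, efficiency 81≥52).
#8: not dominated.
Pareto-optimal: #1, #3, #4, #5, #6, #8 → 6.

6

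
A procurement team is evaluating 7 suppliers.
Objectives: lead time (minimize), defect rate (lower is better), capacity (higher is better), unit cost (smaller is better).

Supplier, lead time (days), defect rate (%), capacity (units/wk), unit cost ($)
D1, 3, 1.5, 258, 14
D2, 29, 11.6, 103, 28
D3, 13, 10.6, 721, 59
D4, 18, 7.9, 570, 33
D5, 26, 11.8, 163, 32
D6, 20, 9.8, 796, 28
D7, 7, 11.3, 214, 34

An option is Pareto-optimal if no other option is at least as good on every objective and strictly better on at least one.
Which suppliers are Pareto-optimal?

D1, D3, D4, D6

D1: not dominated (best lead time).
D2: dominated by D1 (lead time 3≤29, defect rate 1.5≤11.6, capacity 258≥103, unit cost 14≤28).
D3: not dominated.
D4: not dominated.
D5: dominated by D1 (lead time 3≤26, defect rate 1.5≤11.8, capacity 258≥163, unit cost 14≤32).
D6: not dominated (best capacity).
D7: dominated by D1 (lead time 3≤7, defect rate 1.5≤11.3, capacity 258≥214, unit cost 14≤34).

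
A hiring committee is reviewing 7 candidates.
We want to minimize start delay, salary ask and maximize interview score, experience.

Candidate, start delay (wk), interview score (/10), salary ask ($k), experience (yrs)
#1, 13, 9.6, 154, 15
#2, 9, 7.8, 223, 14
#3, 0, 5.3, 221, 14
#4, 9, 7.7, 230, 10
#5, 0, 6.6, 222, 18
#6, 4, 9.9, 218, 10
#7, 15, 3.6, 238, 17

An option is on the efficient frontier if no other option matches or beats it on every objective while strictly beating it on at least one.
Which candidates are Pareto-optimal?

#1, #2, #3, #5, #6

#1: not dominated (best salary ask).
#2: not dominated.
#3: not dominated.
#4: dominated by #2 (start delay 9≤9, interview score 7.8≥7.7, salary ask 223≤230, experience 14≥10).
#5: not dominated (best experience).
#6: not dominated (best interview score).
#7: dominated by #5 (start delay 0≤15, interview score 6.6≥3.6, salary ask 222≤238, experience 18≥17).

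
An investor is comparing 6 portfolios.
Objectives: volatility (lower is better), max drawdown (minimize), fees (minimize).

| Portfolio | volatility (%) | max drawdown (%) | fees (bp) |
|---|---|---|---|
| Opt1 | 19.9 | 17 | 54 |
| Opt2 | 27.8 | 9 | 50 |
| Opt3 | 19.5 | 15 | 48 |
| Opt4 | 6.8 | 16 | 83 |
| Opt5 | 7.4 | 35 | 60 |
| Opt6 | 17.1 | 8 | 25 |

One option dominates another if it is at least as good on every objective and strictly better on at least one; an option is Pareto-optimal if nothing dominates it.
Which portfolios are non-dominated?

Opt1: dominated by Opt3 (volatility 19.5≤19.9, max drawdown 15≤17, fees 48≤54).
Opt2: dominated by Opt6 (volatility 17.1≤27.8, max drawdown 8≤9, fees 25≤50).
Opt3: dominated by Opt6 (volatility 17.1≤19.5, max drawdown 8≤15, fees 25≤48).
Opt4: not dominated (best volatility).
Opt5: not dominated.
Opt6: not dominated (best max drawdown).

Opt4, Opt5, Opt6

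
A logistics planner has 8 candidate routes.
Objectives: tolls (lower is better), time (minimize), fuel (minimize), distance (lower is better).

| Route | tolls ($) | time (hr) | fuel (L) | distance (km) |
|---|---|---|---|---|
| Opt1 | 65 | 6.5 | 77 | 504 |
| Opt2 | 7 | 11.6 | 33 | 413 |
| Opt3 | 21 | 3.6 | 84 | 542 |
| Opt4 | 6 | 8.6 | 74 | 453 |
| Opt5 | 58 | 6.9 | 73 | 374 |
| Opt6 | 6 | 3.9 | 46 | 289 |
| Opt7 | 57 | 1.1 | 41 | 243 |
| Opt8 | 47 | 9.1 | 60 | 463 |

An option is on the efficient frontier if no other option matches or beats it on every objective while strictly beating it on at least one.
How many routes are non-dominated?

Opt1: dominated by Opt6 (tolls 6≤65, time 3.9≤6.5, fuel 46≤77, distance 289≤504).
Opt2: not dominated (best fuel).
Opt3: not dominated.
Opt4: dominated by Opt6 (tolls 6≤6, time 3.9≤8.6, fuel 46≤74, distance 289≤453).
Opt5: dominated by Opt6 (tolls 6≤58, time 3.9≤6.9, fuel 46≤73, distance 289≤374).
Opt6: not dominated.
Opt7: not dominated (best time).
Opt8: dominated by Opt6 (tolls 6≤47, time 3.9≤9.1, fuel 46≤60, distance 289≤463).
Pareto-optimal: Opt2, Opt3, Opt6, Opt7 → 4.

4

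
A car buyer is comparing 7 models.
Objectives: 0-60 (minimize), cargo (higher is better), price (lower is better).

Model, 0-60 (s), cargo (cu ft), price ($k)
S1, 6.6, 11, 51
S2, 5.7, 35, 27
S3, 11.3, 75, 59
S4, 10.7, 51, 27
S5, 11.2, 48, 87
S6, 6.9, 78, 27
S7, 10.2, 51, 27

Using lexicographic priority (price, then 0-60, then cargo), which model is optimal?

First minimize price: best is 27, kept {S2, S4, S6, S7}.
Then minimize 0-60: best is 5.7, kept {S2}.

S2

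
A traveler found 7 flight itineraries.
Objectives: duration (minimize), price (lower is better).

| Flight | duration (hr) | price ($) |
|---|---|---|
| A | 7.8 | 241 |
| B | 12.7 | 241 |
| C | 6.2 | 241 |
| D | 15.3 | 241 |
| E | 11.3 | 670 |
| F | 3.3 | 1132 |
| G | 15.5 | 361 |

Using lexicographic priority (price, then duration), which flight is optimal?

First minimize price: best is 241, kept {A, B, C, D}.
Then minimize duration: best is 6.2, kept {C}.

C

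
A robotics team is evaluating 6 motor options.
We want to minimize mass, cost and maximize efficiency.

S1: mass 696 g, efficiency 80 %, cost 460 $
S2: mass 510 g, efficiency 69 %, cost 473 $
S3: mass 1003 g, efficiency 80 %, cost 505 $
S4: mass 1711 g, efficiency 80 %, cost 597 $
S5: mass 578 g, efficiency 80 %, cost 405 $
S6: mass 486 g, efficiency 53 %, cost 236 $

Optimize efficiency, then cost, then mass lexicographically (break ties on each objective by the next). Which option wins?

S5

First maximize efficiency: best is 80, kept {S1, S3, S4, S5}.
Then minimize cost: best is 405, kept {S5}.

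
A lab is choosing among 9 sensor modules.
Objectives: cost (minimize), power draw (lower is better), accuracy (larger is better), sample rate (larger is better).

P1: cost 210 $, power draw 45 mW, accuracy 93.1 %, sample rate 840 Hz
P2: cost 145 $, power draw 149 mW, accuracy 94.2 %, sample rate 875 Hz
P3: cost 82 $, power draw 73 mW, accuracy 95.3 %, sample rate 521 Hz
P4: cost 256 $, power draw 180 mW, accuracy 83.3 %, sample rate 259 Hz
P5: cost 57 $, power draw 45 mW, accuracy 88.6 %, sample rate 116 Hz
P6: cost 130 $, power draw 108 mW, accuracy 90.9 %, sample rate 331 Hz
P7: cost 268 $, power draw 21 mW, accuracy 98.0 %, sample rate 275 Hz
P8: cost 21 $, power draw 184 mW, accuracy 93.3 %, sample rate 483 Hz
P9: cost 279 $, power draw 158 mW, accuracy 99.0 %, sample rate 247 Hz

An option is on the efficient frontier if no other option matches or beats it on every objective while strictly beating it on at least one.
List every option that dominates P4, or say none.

P1, P2, P3, P6

P1: cost 210≤256, power draw 45≤180, accuracy 93.1≥83.3, sample rate 840≥259 — dominates P4.
P2: cost 145≤256, power draw 149≤180, accuracy 94.2≥83.3, sample rate 875≥259 — dominates P4.
P3: cost 82≤256, power draw 73≤180, accuracy 95.3≥83.3, sample rate 521≥259 — dominates P4.
P6: cost 130≤256, power draw 108≤180, accuracy 90.9≥83.3, sample rate 331≥259 — dominates P4.
Others (P5, P7, P8, P9) are each worse than P4 on at least one objective.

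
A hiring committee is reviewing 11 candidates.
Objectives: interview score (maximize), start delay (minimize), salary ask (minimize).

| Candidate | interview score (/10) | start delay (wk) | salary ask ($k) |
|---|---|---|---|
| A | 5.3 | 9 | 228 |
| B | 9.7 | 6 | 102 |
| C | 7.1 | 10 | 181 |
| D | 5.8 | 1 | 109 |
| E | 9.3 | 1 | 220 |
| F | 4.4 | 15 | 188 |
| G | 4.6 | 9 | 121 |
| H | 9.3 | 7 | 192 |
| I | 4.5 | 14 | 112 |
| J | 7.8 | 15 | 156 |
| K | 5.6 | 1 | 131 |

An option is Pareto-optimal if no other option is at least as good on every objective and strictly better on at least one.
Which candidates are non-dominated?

A: dominated by B (interview score 9.7≥5.3, start delay 6≤9, salary ask 102≤228).
B: not dominated (best interview score).
C: dominated by B (interview score 9.7≥7.1, start delay 6≤10, salary ask 102≤181).
D: not dominated.
E: not dominated.
F: dominated by B (interview score 9.7≥4.4, start delay 6≤15, salary ask 102≤188).
G: dominated by B (interview score 9.7≥4.6, start delay 6≤9, salary ask 102≤121).
H: dominated by B (interview score 9.7≥9.3, start delay 6≤7, salary ask 102≤192).
I: dominated by B (interview score 9.7≥4.5, start delay 6≤14, salary ask 102≤112).
J: dominated by B (interview score 9.7≥7.8, start delay 6≤15, salary ask 102≤156).
K: dominated by D (interview score 5.8≥5.6, start delay 1≤1, salary ask 109≤131).

B, D, E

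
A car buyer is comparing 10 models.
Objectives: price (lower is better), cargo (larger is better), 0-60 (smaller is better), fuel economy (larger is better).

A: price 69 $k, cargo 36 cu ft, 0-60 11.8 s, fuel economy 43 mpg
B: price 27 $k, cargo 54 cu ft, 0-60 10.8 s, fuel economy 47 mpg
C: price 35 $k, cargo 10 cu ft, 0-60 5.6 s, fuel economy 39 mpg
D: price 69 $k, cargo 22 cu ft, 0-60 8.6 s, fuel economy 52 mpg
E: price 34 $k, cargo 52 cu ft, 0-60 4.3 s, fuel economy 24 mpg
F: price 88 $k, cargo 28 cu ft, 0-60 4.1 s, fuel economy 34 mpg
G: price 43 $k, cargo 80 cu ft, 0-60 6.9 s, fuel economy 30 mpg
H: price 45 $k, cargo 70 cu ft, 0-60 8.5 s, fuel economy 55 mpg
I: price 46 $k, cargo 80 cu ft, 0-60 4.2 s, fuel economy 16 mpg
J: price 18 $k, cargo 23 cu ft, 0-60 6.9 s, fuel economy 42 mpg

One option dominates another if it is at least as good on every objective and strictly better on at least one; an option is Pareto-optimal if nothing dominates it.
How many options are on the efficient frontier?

8

A: dominated by B (price 27≤69, cargo 54≥36, 0-60 10.8≤11.8, fuel economy 47≥43).
B: not dominated.
C: not dominated.
D: dominated by H (price 45≤69, cargo 70≥22, 0-60 8.5≤8.6, fuel economy 55≥52).
E: not dominated.
F: not dominated (best 0-60).
G: not dominated.
H: not dominated (best fuel economy).
I: not dominated.
J: not dominated (best price).
Pareto-optimal: B, C, E, F, G, H, I, J → 8.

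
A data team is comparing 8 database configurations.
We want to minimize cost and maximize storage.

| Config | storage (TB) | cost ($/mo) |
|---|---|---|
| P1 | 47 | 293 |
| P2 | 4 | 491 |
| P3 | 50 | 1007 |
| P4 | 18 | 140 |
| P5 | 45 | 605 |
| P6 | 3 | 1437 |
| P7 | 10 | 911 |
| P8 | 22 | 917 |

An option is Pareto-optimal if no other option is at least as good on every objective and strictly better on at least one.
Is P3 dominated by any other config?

P1: worse on storage (47 vs 50).
P2: worse on storage (4 vs 50).
P4: worse on storage (18 vs 50).
P5: worse on storage (45 vs 50).
P6: worse on storage (3 vs 50).
P7: worse on storage (10 vs 50).
P8: worse on storage (22 vs 50).
No option is at least as good as P3 on every objective and strictly better on one.

No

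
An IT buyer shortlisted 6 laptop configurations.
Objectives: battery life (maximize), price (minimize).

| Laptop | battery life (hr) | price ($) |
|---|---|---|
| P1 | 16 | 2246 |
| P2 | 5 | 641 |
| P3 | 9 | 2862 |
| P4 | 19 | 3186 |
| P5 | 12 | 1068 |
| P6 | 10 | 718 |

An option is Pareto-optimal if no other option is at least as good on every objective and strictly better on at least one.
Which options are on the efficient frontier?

P1: not dominated.
P2: not dominated (best price).
P3: dominated by P1 (battery life 16≥9, price 2246≤2862).
P4: not dominated (best battery life).
P5: not dominated.
P6: not dominated.

P1, P2, P4, P5, P6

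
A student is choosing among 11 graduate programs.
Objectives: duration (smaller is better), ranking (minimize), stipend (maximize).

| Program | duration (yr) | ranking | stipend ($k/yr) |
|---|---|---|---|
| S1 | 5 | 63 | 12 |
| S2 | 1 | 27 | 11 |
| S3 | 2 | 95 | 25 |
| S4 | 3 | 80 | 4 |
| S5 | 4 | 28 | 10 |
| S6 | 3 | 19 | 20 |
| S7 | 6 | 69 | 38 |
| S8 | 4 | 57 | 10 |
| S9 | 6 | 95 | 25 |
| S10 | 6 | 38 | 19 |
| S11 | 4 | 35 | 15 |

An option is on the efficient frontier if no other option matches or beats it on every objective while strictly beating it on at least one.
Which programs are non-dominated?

S1: dominated by S6 (duration 3≤5, ranking 19≤63, stipend 20≥12).
S2: not dominated (best duration).
S3: not dominated.
S4: dominated by S2 (duration 1≤3, ranking 27≤80, stipend 11≥4).
S5: dominated by S2 (duration 1≤4, ranking 27≤28, stipend 11≥10).
S6: not dominated (best ranking).
S7: not dominated (best stipend).
S8: dominated by S2 (duration 1≤4, ranking 27≤57, stipend 11≥10).
S9: dominated by S3 (duration 2≤6, ranking 95≤95, stipend 25≥25).
S10: dominated by S6 (duration 3≤6, ranking 19≤38, stipend 20≥19).
S11: dominated by S6 (duration 3≤4, ranking 19≤35, stipend 20≥15).

S2, S3, S6, S7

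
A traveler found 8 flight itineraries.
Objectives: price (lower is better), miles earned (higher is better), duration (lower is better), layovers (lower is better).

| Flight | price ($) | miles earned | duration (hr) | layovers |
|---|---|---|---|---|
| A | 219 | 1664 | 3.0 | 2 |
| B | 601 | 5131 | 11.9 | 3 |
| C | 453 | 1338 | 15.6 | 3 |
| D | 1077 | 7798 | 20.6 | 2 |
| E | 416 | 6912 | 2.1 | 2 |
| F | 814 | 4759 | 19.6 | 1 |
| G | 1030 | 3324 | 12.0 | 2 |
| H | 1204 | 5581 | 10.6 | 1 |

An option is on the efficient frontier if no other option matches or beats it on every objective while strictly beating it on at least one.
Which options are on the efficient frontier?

A: not dominated (best price).
B: dominated by E (price 416≤601, miles earned 6912≥5131, duration 2.1≤11.9, layovers 2≤3).
C: dominated by A (price 219≤453, miles earned 1664≥1338, duration 3.0≤15.6, layovers 2≤3).
D: not dominated (best miles earned).
E: not dominated (best duration).
F: not dominated.
G: dominated by E (price 416≤1030, miles earned 6912≥3324, duration 2.1≤12.0, layovers 2≤2).
H: not dominated.

A, D, E, F, H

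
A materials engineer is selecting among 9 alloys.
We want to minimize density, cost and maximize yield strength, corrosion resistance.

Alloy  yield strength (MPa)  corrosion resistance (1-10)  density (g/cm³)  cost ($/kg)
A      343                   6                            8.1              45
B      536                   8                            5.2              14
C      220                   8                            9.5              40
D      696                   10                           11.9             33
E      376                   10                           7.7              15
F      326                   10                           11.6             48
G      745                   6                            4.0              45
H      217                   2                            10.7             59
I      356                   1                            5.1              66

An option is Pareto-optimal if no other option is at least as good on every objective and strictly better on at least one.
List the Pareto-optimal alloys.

A: dominated by B (yield strength 536≥343, corrosion resistance 8≥6, density 5.2≤8.1, cost 14≤45).
B: not dominated (best cost).
C: dominated by B (yield strength 536≥220, corrosion resistance 8≥8, density 5.2≤9.5, cost 14≤40).
D: not dominated.
E: not dominated.
F: dominated by E (yield strength 376≥326, corrosion resistance 10≥10, density 7.7≤11.6, cost 15≤48).
G: not dominated (best yield strength).
H: dominated by A (yield strength 343≥217, corrosion resistance 6≥2, density 8.1≤10.7, cost 45≤59).
I: dominated by G (yield strength 745≥356, corrosion resistance 6≥1, density 4.0≤5.1, cost 45≤66).

B, D, E, G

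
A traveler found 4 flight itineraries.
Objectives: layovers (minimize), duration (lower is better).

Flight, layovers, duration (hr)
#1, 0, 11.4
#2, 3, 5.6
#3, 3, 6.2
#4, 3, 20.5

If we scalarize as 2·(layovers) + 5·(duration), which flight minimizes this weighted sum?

#2

#1: 2·0 + 5·11.4 = 57.0
#2: 2·3 + 5·5.6 = 34.0
#3: 2·3 + 5·6.2 = 37.0
#4: 2·3 + 5·20.5 = 108.5
Lowest: #2 at 34.0.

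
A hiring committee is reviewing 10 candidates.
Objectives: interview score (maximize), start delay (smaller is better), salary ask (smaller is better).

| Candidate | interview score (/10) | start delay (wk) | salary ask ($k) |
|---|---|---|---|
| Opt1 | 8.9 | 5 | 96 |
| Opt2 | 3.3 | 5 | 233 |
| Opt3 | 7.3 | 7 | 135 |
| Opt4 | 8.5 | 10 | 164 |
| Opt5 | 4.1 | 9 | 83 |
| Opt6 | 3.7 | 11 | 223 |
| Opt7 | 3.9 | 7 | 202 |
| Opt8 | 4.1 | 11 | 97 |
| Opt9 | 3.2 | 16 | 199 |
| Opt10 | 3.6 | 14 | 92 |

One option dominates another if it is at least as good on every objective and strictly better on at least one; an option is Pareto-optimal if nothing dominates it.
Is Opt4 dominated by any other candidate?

Opt1 vs Opt4: interview score 8.9≥8.5, start delay 5≤10, salary ask 96≤164 — Opt1 is at least as good on every objective and strictly better on at least one, so Opt1 dominates Opt4.

Yes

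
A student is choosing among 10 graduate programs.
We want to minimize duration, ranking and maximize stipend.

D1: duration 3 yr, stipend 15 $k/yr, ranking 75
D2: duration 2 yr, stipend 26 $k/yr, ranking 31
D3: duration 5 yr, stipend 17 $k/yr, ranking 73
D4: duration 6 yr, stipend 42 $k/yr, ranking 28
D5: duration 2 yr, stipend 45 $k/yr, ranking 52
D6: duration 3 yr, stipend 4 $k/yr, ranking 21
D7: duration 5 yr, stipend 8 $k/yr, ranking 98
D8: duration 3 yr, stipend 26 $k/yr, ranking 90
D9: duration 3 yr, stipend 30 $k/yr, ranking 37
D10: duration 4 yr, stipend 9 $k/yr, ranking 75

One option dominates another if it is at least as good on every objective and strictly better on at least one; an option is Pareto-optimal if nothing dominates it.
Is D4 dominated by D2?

No

D2 vs D4: D2 is worse on stipend (26 vs 42), so it does not dominate D4.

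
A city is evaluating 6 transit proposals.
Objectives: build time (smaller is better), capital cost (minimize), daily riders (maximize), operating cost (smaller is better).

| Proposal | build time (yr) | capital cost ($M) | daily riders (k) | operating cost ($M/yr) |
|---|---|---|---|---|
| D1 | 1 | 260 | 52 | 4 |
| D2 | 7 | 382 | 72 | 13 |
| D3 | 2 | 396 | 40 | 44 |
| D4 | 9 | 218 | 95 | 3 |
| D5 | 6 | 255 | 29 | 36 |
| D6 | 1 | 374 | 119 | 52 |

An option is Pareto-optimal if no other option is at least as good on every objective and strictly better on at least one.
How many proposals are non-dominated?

D1: not dominated.
D2: not dominated.
D3: dominated by D1 (build time 1≤2, capital cost 260≤396, daily riders 52≥40, operating cost 4≤44).
D4: not dominated (best capital cost).
D5: not dominated.
D6: not dominated (best daily riders).
Pareto-optimal: D1, D2, D4, D5, D6 → 5.

5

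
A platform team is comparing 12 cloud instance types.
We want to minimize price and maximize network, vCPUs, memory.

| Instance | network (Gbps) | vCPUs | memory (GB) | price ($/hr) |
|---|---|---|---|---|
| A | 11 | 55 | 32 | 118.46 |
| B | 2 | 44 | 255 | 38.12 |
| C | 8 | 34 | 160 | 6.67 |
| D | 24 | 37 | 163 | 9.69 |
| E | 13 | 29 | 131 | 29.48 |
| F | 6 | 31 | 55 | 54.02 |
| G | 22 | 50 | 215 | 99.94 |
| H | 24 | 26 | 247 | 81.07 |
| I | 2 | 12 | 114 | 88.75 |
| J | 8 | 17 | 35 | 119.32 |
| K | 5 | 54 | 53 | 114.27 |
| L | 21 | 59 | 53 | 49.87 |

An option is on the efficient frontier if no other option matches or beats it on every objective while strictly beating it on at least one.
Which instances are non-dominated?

A: dominated by L (network 21≥11, vCPUs 59≥55, memory 53≥32, price 49.87≤118.46).
B: not dominated (best memory).
C: not dominated (best price).
D: not dominated.
E: dominated by D (network 24≥13, vCPUs 37≥29, memory 163≥131, price 9.69≤29.48).
F: dominated by C (network 8≥6, vCPUs 34≥31, memory 160≥55, price 6.67≤54.02).
G: not dominated.
H: not dominated.
I: dominated by B (network 2≥2, vCPUs 44≥12, memory 255≥114, price 38.12≤88.75).
J: dominated by C (network 8≥8, vCPUs 34≥17, memory 160≥35, price 6.67≤119.32).
K: dominated by L (network 21≥5, vCPUs 59≥54, memory 53≥53, price 49.87≤114.27).
L: not dominated (best vCPUs).

B, C, D, G, H, L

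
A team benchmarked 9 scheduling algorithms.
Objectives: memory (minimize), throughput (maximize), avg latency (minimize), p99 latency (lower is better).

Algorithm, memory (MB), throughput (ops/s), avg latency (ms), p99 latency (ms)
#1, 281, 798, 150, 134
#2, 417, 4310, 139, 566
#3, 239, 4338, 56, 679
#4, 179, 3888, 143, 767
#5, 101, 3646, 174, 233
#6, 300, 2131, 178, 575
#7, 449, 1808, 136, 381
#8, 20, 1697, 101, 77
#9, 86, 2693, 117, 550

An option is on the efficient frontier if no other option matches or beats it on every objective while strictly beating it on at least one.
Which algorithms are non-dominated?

#1: dominated by #8 (memory 20≤281, throughput 1697≥798, avg latency 101≤150, p99 latency 77≤134).
#2: not dominated.
#3: not dominated (best throughput).
#4: not dominated.
#5: not dominated.
#6: dominated by #5 (memory 101≤300, throughput 3646≥2131, avg latency 174≤178, p99 latency 233≤575).
#7: not dominated.
#8: not dominated (best memory).
#9: not dominated.

#2, #3, #4, #5, #7, #8, #9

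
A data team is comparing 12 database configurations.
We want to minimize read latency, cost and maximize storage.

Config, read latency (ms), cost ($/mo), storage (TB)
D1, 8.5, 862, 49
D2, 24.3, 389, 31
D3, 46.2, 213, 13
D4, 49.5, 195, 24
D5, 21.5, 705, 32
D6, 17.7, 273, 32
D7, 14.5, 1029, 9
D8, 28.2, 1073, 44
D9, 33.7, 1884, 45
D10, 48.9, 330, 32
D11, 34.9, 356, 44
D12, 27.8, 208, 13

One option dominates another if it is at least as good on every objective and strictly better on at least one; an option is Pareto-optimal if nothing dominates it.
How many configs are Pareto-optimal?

D1: not dominated (best read latency).
D2: dominated by D6 (read latency 17.7≤24.3, cost 273≤389, storage 32≥31).
D3: dominated by D12 (read latency 27.8≤46.2, cost 208≤213, storage 13≥13).
D4: not dominated (best cost).
D5: dominated by D6 (read latency 17.7≤21.5, cost 273≤705, storage 32≥32).
D6: not dominated.
D7: dominated by D1 (read latency 8.5≤14.5, cost 862≤1029, storage 49≥9).
D8: dominated by D1 (read latency 8.5≤28.2, cost 862≤1073, storage 49≥44).
D9: dominated by D1 (read latency 8.5≤33.7, cost 862≤1884, storage 49≥45).
D10: dominated by D6 (read latency 17.7≤48.9, cost 273≤330, storage 32≥32).
D11: not dominated.
D12: not dominated.
Pareto-optimal: D1, D4, D6, D11, D12 → 5.

5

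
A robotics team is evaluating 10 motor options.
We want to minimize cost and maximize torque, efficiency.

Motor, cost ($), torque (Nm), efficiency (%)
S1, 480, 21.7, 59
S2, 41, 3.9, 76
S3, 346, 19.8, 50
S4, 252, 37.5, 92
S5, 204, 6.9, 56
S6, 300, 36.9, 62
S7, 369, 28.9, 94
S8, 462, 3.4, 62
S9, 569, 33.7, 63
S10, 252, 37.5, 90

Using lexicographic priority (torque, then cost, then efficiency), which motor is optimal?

First maximize torque: best is 37.5, kept {S4, S10}.
Then minimize cost: best is 252, kept {S4, S10}.
Then maximize efficiency: best is 92, kept {S4}.

S4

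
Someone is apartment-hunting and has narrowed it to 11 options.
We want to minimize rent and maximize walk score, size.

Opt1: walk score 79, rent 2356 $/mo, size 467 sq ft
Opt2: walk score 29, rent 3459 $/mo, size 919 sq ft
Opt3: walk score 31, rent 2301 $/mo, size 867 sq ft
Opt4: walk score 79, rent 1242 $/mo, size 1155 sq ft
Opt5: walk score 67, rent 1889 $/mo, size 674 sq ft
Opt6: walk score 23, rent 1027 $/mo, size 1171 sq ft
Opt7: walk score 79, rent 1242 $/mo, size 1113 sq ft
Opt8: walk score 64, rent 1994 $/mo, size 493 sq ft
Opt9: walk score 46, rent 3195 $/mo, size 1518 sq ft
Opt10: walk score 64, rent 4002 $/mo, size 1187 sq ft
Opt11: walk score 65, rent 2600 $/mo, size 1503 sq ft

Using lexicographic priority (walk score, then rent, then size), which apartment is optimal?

Opt4

First maximize walk score: best is 79, kept {Opt1, Opt4, Opt7}.
Then minimize rent: best is 1242, kept {Opt4, Opt7}.
Then maximize size: best is 1155, kept {Opt4}.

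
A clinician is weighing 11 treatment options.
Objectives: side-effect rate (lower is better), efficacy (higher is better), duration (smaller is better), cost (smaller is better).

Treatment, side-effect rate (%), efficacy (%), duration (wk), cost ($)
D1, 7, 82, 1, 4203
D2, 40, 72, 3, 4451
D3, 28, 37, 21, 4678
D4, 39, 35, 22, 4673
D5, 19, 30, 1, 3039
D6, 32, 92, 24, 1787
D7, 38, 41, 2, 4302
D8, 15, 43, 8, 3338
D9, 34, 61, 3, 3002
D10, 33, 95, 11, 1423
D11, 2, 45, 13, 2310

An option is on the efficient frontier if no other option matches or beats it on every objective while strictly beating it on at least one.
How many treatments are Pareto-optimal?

7

D1: not dominated.
D2: dominated by D1 (side-effect rate 7≤40, efficacy 82≥72, duration 1≤3, cost 4203≤4451).
D3: dominated by D1 (side-effect rate 7≤28, efficacy 82≥37, duration 1≤21, cost 4203≤4678).
D4: dominated by D1 (side-effect rate 7≤39, efficacy 82≥35, duration 1≤22, cost 4203≤4673).
D5: not dominated.
D6: not dominated.
D7: dominated by D1 (side-effect rate 7≤38, efficacy 82≥41, duration 1≤2, cost 4203≤4302).
D8: not dominated.
D9: not dominated.
D10: not dominated (best efficacy).
D11: not dominated (best side-effect rate).
Pareto-optimal: D1, D5, D6, D8, D9, D10, D11 → 7.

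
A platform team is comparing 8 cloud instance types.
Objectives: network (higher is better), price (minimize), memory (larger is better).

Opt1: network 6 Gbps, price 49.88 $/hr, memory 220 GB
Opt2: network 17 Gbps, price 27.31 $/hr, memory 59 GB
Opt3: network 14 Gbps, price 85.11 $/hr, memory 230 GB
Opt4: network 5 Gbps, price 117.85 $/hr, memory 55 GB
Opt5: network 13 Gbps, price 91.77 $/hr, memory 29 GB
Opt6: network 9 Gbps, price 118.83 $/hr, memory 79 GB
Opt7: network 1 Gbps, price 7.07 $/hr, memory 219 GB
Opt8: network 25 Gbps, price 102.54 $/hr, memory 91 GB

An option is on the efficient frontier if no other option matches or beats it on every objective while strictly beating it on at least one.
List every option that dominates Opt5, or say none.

Opt2, Opt3

Opt2: network 17≥13, price 27.31≤91.77, memory 59≥29 — dominates Opt5.
Opt3: network 14≥13, price 85.11≤91.77, memory 230≥29 — dominates Opt5.
Others (Opt1, Opt4, Opt6, Opt7, Opt8) are each worse than Opt5 on at least one objective.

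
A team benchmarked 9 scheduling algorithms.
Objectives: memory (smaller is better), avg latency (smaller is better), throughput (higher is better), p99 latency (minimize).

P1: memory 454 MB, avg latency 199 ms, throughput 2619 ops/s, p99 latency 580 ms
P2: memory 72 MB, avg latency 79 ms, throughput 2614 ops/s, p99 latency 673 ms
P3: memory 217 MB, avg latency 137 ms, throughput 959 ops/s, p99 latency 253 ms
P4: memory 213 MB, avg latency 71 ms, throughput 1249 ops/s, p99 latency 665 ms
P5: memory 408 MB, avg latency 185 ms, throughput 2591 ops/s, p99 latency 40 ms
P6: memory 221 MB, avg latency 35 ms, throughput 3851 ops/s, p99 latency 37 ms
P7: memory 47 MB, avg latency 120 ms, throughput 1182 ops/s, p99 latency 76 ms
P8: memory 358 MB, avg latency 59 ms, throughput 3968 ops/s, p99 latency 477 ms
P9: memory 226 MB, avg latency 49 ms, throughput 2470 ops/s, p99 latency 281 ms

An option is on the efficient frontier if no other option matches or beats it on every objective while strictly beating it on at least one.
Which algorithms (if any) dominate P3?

P7: memory 47≤217, avg latency 120≤137, throughput 1182≥959, p99 latency 76≤253 — dominates P3.
Others (P1, P2, P4, P5, P6, P8, P9) are each worse than P3 on at least one objective.

P7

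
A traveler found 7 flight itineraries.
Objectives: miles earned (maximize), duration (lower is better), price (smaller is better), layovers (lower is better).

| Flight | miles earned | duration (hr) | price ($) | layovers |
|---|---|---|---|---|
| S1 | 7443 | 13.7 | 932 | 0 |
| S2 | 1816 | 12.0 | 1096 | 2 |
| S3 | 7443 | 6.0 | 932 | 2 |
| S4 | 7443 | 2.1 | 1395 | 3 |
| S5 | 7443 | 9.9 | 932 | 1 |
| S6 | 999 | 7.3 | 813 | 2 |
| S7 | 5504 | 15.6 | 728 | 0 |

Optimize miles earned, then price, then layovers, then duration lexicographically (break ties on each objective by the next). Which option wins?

First maximize miles earned: best is 7443, kept {S1, S3, S4, S5}.
Then minimize price: best is 932, kept {S1, S3, S5}.
Then minimize layovers: best is 0, kept {S1}.

S1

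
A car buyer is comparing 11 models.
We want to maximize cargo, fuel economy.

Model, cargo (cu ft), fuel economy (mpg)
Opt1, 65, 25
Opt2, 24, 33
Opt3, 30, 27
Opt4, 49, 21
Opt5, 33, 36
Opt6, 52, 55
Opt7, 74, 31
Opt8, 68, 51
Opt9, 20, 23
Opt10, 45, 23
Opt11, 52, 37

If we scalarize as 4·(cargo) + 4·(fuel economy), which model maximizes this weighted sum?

Opt8

Opt1: 4·65 + 4·25 = 360
Opt2: 4·24 + 4·33 = 228
Opt3: 4·30 + 4·27 = 228
Opt4: 4·49 + 4·21 = 280
Opt5: 4·33 + 4·36 = 276
Opt6: 4·52 + 4·55 = 428
Opt7: 4·74 + 4·31 = 420
Opt8: 4·68 + 4·51 = 476
Opt9: 4·20 + 4·23 = 172
Opt10: 4·45 + 4·23 = 272
Opt11: 4·52 + 4·37 = 356
Highest: Opt8 at 476.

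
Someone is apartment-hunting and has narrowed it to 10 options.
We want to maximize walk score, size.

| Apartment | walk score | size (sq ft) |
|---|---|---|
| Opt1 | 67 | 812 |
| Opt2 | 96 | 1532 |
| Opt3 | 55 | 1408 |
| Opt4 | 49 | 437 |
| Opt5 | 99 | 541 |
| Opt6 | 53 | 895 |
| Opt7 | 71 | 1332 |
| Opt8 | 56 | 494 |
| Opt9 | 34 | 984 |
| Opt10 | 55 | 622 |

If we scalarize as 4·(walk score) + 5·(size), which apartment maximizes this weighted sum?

Opt1: 4·67 + 5·812 = 4328
Opt2: 4·96 + 5·1532 = 8044
Opt3: 4·55 + 5·1408 = 7260
Opt4: 4·49 + 5·437 = 2381
Opt5: 4·99 + 5·541 = 3101
Opt6: 4·53 + 5·895 = 4687
Opt7: 4·71 + 5·1332 = 6944
Opt8: 4·56 + 5·494 = 2694
Opt9: 4·34 + 5·984 = 5056
Opt10: 4·55 + 5·622 = 3330
Highest: Opt2 at 8044.

Opt2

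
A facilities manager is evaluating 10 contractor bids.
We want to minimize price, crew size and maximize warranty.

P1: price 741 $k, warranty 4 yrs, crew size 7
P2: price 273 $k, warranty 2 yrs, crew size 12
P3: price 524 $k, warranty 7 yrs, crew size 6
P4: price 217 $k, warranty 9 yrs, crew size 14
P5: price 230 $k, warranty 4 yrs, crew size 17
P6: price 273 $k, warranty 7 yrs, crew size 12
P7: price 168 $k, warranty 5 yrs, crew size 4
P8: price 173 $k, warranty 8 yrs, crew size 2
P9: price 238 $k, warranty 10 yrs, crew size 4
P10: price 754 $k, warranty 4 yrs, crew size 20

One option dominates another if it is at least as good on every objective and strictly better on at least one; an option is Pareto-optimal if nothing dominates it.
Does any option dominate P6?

Yes

P8 vs P6: price 173≤273, warranty 8≥7, crew size 2≤12 — P8 is at least as good on every objective and strictly better on at least one, so P8 dominates P6.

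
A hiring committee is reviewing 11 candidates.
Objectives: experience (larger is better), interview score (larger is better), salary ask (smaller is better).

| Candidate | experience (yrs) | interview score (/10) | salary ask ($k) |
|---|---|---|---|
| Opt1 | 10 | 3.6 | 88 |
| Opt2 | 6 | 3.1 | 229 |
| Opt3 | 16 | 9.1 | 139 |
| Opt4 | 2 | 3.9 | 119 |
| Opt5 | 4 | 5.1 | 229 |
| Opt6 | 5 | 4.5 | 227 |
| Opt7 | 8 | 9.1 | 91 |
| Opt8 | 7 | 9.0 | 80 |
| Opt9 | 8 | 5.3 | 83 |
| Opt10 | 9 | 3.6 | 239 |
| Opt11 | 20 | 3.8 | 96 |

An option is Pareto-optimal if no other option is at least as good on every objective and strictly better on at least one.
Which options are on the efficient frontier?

Opt1: not dominated.
Opt2: dominated by Opt1 (experience 10≥6, interview score 3.6≥3.1, salary ask 88≤229).
Opt3: not dominated.
Opt4: dominated by Opt7 (experience 8≥2, interview score 9.1≥3.9, salary ask 91≤119).
Opt5: dominated by Opt3 (experience 16≥4, interview score 9.1≥5.1, salary ask 139≤229).
Opt6: dominated by Opt3 (experience 16≥5, interview score 9.1≥4.5, salary ask 139≤227).
Opt7: not dominated.
Opt8: not dominated (best salary ask).
Opt9: not dominated.
Opt10: dominated by Opt1 (experience 10≥9, interview score 3.6≥3.6, salary ask 88≤239).
Opt11: not dominated (best experience).

Opt1, Opt3, Opt7, Opt8, Opt9, Opt11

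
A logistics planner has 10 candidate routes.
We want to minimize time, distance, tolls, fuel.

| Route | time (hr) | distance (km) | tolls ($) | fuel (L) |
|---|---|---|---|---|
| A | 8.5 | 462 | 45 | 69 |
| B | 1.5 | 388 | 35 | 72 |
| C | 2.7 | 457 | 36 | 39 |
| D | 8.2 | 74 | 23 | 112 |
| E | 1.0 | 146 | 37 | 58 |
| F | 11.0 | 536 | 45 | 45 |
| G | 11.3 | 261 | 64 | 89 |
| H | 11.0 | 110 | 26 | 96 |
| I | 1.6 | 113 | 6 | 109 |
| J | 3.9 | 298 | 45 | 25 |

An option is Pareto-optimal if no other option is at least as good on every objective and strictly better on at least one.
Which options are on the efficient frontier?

B, C, D, E, H, I, J

A: dominated by C (time 2.7≤8.5, distance 457≤462, tolls 36≤45, fuel 39≤69).
B: not dominated.
C: not dominated.
D: not dominated (best distance).
E: not dominated (best time).
F: dominated by C (time 2.7≤11.0, distance 457≤536, tolls 36≤45, fuel 39≤45).
G: dominated by E (time 1.0≤11.3, distance 146≤261, tolls 37≤64, fuel 58≤89).
H: not dominated.
I: not dominated (best tolls).
J: not dominated (best fuel).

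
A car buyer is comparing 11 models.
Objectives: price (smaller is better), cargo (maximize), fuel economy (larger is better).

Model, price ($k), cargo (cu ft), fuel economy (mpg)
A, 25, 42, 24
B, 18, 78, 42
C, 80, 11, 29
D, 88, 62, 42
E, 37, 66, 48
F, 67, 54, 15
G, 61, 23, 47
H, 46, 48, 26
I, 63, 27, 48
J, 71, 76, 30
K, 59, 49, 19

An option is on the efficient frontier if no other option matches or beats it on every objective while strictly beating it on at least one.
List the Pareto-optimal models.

A: dominated by B (price 18≤25, cargo 78≥42, fuel economy 42≥24).
B: not dominated (best price).
C: dominated by B (price 18≤80, cargo 78≥11, fuel economy 42≥29).
D: dominated by B (price 18≤88, cargo 78≥62, fuel economy 42≥42).
E: not dominated.
F: dominated by B (price 18≤67, cargo 78≥54, fuel economy 42≥15).
G: dominated by E (price 37≤61, cargo 66≥23, fuel economy 48≥47).
H: dominated by B (price 18≤46, cargo 78≥48, fuel economy 42≥26).
I: dominated by E (price 37≤63, cargo 66≥27, fuel economy 48≥48).
J: dominated by B (price 18≤71, cargo 78≥76, fuel economy 42≥30).
K: dominated by B (price 18≤59, cargo 78≥49, fuel economy 42≥19).

B, E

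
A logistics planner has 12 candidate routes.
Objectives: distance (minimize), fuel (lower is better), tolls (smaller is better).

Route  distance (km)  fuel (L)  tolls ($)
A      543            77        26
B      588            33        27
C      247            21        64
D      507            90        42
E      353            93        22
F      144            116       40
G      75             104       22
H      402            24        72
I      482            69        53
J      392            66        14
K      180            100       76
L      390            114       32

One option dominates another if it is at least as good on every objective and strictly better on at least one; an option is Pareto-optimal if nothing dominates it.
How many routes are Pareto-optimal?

A: dominated by J (distance 392≤543, fuel 66≤77, tolls 14≤26).
B: not dominated.
C: not dominated (best fuel).
D: dominated by J (distance 392≤507, fuel 66≤90, tolls 14≤42).
E: not dominated.
F: dominated by G (distance 75≤144, fuel 104≤116, tolls 22≤40).
G: not dominated (best distance).
H: dominated by C (distance 247≤402, fuel 21≤24, tolls 64≤72).
I: dominated by J (distance 392≤482, fuel 66≤69, tolls 14≤53).
J: not dominated (best tolls).
K: not dominated.
L: dominated by E (distance 353≤390, fuel 93≤114, tolls 22≤32).
Pareto-optimal: B, C, E, G, J, K → 6.

6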